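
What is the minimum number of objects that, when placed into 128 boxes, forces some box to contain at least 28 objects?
n = (28 − 1)·128 + 1 = 3457

By the generalised pigeonhole principle, to guarantee some box contains ≥ r objects we need more than (r − 1) · k objects total. Threshold: n = (r − 1) · k + 1. With r = 28 and k = 128: n = 27 · 128 + 1 = 3456 + 1 = 3457. For n = 3456 = 27 · 128, we can put exactly 27 objects in every box, avoiding 28 in any single one — so 3457 is tight.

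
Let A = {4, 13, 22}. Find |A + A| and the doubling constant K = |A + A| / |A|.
K = |A + A| / |A| = 5/3

Enumerate A + A = {a + b : a, b ∈ A}. With |A| = 3, there are |A|^2 = 9 ordered sum pairs; collecting distinct values, A + A = {8, 17, 26, 35, 44}, so |A + A| = 5. Thus K = 5/3. Here |A + A| = 2|A| − 1 = 5, the minimum possible — so K = 5/3 is minimal, which holds iff A is an arithmetic progression.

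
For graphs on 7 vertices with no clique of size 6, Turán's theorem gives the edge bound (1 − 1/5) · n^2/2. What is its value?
Turán density bound = (4/5) · 7^2/2 = 98/5 ≈ 19.6

Turán's theorem: ex(n, K_{r+1}) is achieved by the complete r-partite Turán graph T(n, r) with parts as balanced as possible, and is at most (1 − 1/r) · n^2/2. For r = 5, n = 7: the density bound is (4/5) · 49/2 = 98/5 ≈ 19.6. The integer-valued extremum is e(T(7, 5)) = 19, which is strictly less than the density bound 98/5 since 5 ∤ 7 (the parts of T(7, 5) cannot all be equal).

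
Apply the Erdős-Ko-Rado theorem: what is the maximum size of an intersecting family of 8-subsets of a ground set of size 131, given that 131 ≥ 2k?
max |F| = C(130, 7) = 105637584000

Erdős-Ko-Rado (1961): when n ≥ 2k, max |F| = C(n−1, k−1). The bound is attained by the star {A : i ∈ A} for any fixed i ∈ [n]. Here C(131−1, 8−1) = C(130, 7) = 105637584000.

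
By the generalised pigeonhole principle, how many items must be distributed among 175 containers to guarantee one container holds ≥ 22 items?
n = (22 − 1)·175 + 1 = 3676

By the generalised pigeonhole principle, to guarantee some box contains ≥ r objects we need more than (r − 1) · k objects total. Threshold: n = (r − 1) · k + 1. With r = 22 and k = 175: n = 21 · 175 + 1 = 3675 + 1 = 3676. For n = 3675 = 21 · 175, we can put exactly 21 objects in every box, avoiding 22 in any single one — so 3676 is tight.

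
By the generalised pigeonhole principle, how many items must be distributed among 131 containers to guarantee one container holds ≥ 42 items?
n = (42 − 1)·131 + 1 = 5372

By the generalised pigeonhole principle, to guarantee some box contains ≥ r objects we need more than (r − 1) · k objects total. Threshold: n = (r − 1) · k + 1. With r = 42 and k = 131: n = 41 · 131 + 1 = 5371 + 1 = 5372. For n = 5371 = 41 · 131, we can put exactly 41 objects in every box, avoiding 42 in any single one — so 5372 is tight.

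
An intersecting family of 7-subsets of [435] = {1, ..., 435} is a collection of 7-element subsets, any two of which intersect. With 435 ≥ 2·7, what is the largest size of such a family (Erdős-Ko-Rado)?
max |F| = C(434, 6) = 8964620188524

Erdős-Ko-Rado (1961): when n ≥ 2k, max |F| = C(n−1, k−1). The bound is attained by the star {A : i ∈ A} for any fixed i ∈ [n]. Here C(435−1, 7−1) = C(434, 6) = 8964620188524.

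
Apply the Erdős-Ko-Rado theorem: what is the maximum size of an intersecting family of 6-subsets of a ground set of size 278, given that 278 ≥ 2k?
max |F| = C(277, 5) = 13105497405

The Erdős-Ko-Rado theorem states: for n ≥ 2k, an intersecting family of k-subsets of an n-element set has size at most C(n − 1, k − 1), with equality for 'star' families {A ⊆ [n] : |A| = k, i ∈ A} (fix an element i). For n = 278, k = 6: C(277, 5) = 13105497405.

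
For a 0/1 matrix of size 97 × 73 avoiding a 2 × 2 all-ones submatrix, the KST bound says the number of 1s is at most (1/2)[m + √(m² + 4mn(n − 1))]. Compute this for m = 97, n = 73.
z(97, 73; 2, 2) ≤ (1/2)[97 + √(97² + 4·97·73·72)] = (1/2)[97 + √2048737] = 764.1705

Kővári–Sós–Turán: let r_1, ..., r_97 be the row sums and z = Σ r_i the total number of 1s. Each pair of columns can share at most one row with both entries 1 (else a 2×2 all-ones block appears), so Σ_i C(r_i, 2) ≤ C(73, 2) = 2628. By convexity Σ_i C(r_i, 2) ≥ 97·C(z/97, 2) = z(z − 97)/(2·97), giving z² − 97z − 97·73·72 ≤ 0 and hence z ≤ (1/2)[97 + √(9409 + 4·509832)] = (1/2)[97 + √2048737] ≈ (1/2)(97 + 1431.341) = 764.1705.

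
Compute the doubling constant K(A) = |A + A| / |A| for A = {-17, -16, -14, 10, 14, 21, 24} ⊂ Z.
K = |A + A| / |A| = 27/7

Enumerate A + A = {a + b : a, b ∈ A}. With |A| = 7, there are |A|^2 = 49 ordered sum pairs; collecting distinct values, A + A = {-34, -33, -32, -31, -30, -28, -7, -6, -4, -3, -2, 0, 4, 5, 7, 8, 10, 20, 24, 28, 31, 34, 35, 38, 42, 45, 48}, so |A + A| = 27. Thus K = 27/7. For comparison, the minimum possible |A + A| over all 7-element sets is 2·7 − 1 = 13 (so min K = 13/7), attained only by arithmetic progressions.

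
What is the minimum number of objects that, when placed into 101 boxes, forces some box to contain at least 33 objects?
n = (33 − 1)·101 + 1 = 3233

By the generalised pigeonhole principle, to guarantee some box contains ≥ r objects we need more than (r − 1) · k objects total. Threshold: n = (r − 1) · k + 1. With r = 33 and k = 101: n = 32 · 101 + 1 = 3232 + 1 = 3233. For n = 3232 = 32 · 101, we can put exactly 32 objects in every box, avoiding 33 in any single one — so 3233 is tight.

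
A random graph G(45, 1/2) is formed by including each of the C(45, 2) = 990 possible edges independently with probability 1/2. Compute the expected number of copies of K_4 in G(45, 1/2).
E[# K_4] = C(45, 4) · (1/2)^C(4, 2) = 148995 / 2^6 = 2328.046875

For each 4-subset S of vertices (there are C(45, 4) = 148995 such S), let X_S = 1 if S induces a K_4 (all C(4, 2) = 6 edges present). Then P(X_S = 1) = (1/2)^6 = 1/64. By linearity of expectation, E[# K_4] = C(45, 4) · (1/2)^6 = 148995 / 64 = 2328.046875.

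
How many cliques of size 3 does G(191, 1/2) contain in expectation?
E[# K_3] = C(191, 3) · (1/2)^C(3, 2) = 1143135 / 2^3 = 142891.875

For each 3-subset S of vertices (there are C(191, 3) = 1143135 such S), let X_S = 1 if S induces a K_3 (all C(3, 2) = 3 edges present). Then P(X_S = 1) = (1/2)^3 = 1/8. By linearity of expectation, E[# K_3] = C(191, 3) · (1/2)^3 = 1143135 / 8 = 142891.875.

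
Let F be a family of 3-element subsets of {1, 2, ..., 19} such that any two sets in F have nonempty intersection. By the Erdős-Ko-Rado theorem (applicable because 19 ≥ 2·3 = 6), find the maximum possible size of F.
max |F| = C(18, 2) = 153

The Erdős-Ko-Rado theorem states: for n ≥ 2k, an intersecting family of k-subsets of an n-element set has size at most C(n − 1, k − 1), with equality for 'star' families {A ⊆ [n] : |A| = k, i ∈ A} (fix an element i). For n = 19, k = 3: C(18, 2) = 153.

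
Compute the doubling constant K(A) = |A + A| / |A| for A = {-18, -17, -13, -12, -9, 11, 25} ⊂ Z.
K = |A + A| / |A| = 26/7

Enumerate A + A = {a + b : a, b ∈ A}. With |A| = 7, there are |A|^2 = 49 ordered sum pairs; collecting distinct values, A + A = {-36, -35, -34, -31, -30, -29, -27, -26, -25, -24, -22, -21, -18, -7, -6, -2, -1, 2, 7, 8, 12, 13, 16, 22, 36, 50}, so |A + A| = 26. Thus K = 26/7. For comparison, the minimum possible |A + A| over all 7-element sets is 2·7 − 1 = 13 (so min K = 13/7), attained only by arithmetic progressions.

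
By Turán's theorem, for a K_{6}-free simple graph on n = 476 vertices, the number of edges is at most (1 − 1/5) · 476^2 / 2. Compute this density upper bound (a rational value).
Turán density bound = (4/5) · 476^2/2 = 453152/5 ≈ 90630.4

Turán's theorem: ex(n, K_{r+1}) is achieved by the complete r-partite Turán graph T(n, r) with parts as balanced as possible, and is at most (1 − 1/r) · n^2/2. For r = 5, n = 476: the density bound is (4/5) · 226576/2 = 453152/5 ≈ 90630.4. The integer-valued extremum is e(T(476, 5)) = 90630, which is strictly less than the density bound 453152/5 since 5 ∤ 476 (the parts of T(476, 5) cannot all be equal).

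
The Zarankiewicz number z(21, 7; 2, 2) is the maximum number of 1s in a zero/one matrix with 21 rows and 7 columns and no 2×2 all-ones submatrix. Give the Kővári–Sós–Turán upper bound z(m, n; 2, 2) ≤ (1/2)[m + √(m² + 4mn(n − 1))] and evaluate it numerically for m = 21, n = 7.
z(21, 7; 2, 2) ≤ (1/2)[21 + √(21² + 4·21·7·6)] = (1/2)[21 + √3969] = 42

Kővári–Sós–Turán: let r_1, ..., r_21 be the row sums and z = Σ r_i the total number of 1s. Each pair of columns can share at most one row with both entries 1 (else a 2×2 all-ones block appears), so Σ_i C(r_i, 2) ≤ C(7, 2) = 21. By convexity Σ_i C(r_i, 2) ≥ 21·C(z/21, 2) = z(z − 21)/(2·21), giving z² − 21z − 21·7·6 ≤ 0 and hence z ≤ (1/2)[21 + √(441 + 4·882)] = (1/2)[21 + √3969] ≈ (1/2)(21 + 63) = 42.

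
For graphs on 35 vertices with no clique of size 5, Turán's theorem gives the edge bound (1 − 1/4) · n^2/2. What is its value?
Turán density bound = (3/4) · 35^2/2 = 3675/8 ≈ 459.375

Turán's theorem: ex(n, K_{r+1}) is achieved by the complete r-partite Turán graph T(n, r) with parts as balanced as possible, and is at most (1 − 1/r) · n^2/2. For r = 4, n = 35: the density bound is (3/4) · 1225/2 = 3675/8 ≈ 459.375. The integer-valued extremum is e(T(35, 4)) = 459, which is strictly less than the density bound 3675/8 since 4 ∤ 35 (the parts of T(35, 4) cannot all be equal).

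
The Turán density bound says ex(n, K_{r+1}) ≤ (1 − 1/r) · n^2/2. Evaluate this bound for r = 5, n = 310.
Turán density bound = (4/5) · 310^2/2 = 38440

Turán's theorem: ex(n, K_{r+1}) is achieved by the complete r-partite Turán graph T(n, r) with parts as balanced as possible, and is at most (1 − 1/r) · n^2/2. For r = 5, n = 310: the density bound is (4/5) · 96100/2 = 38440. Since 5 ∣ 310, the Turán graph T(310, 5) has parts of equal size 62, and its edge count e(T(310, 5)) = 38440 attains the density bound exactly.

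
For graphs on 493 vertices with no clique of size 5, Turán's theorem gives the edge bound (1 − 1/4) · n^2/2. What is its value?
Turán density bound = (3/4) · 493^2/2 = 729147/8 ≈ 91143.375

Turán's theorem: ex(n, K_{r+1}) is achieved by the complete r-partite Turán graph T(n, r) with parts as balanced as possible, and is at most (1 − 1/r) · n^2/2. For r = 4, n = 493: the density bound is (3/4) · 243049/2 = 729147/8 ≈ 91143.375. The integer-valued extremum is e(T(493, 4)) = 91143, which is strictly less than the density bound 729147/8 since 4 ∤ 493 (the parts of T(493, 4) cannot all be equal).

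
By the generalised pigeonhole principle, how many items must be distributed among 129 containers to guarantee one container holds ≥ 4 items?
n = (4 − 1)·129 + 1 = 388

By the generalised pigeonhole principle, to guarantee some box contains ≥ r objects we need more than (r − 1) · k objects total. Threshold: n = (r − 1) · k + 1. With r = 4 and k = 129: n = 3 · 129 + 1 = 387 + 1 = 388. For n = 387 = 3 · 129, we can put exactly 3 objects in every box, avoiding 4 in any single one — so 388 is tight.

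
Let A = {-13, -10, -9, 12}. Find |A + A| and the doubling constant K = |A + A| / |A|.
K = |A + A| / |A| = 10/4 = 5/2

Enumerate A + A = {a + b : a, b ∈ A}. With |A| = 4, there are |A|^2 = 16 ordered sum pairs; collecting distinct values, A + A = {-26, -23, -22, -20, -19, -18, -1, 2, 3, 24}, so |A + A| = 10. Thus K = 10/4 = 5/2. For comparison, the minimum possible |A + A| over all 4-element sets is 2·4 − 1 = 7 (so min K = 7/4), attained only by arithmetic progressions.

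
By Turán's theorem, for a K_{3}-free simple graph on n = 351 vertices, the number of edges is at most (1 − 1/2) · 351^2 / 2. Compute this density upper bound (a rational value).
Turán density bound = (1/2) · 351^2/2 = 123201/4 ≈ 30800.25

Turán's theorem: ex(n, K_{r+1}) is achieved by the complete r-partite Turán graph T(n, r) with parts as balanced as possible, and is at most (1 − 1/r) · n^2/2. For r = 2, n = 351: the density bound is (1/2) · 123201/2 = 123201/4 ≈ 30800.25. The integer-valued extremum is e(T(351, 2)) = 30800, which is strictly less than the density bound 123201/4 since 2 ∤ 351 (the parts of T(351, 2) cannot all be equal).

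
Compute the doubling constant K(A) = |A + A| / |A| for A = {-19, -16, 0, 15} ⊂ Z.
K = |A + A| / |A| = 10/4 = 5/2

Enumerate A + A = {a + b : a, b ∈ A}. With |A| = 4, there are |A|^2 = 16 ordered sum pairs; collecting distinct values, A + A = {-38, -35, -32, -19, -16, -4, -1, 0, 15, 30}, so |A + A| = 10. Thus K = 10/4 = 5/2. For comparison, the minimum possible |A + A| over all 4-element sets is 2·4 − 1 = 7 (so min K = 7/4), attained only by arithmetic progressions.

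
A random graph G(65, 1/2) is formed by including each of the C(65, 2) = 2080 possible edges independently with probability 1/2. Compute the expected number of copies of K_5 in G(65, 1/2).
E[# K_5] = C(65, 5) · (1/2)^C(5, 2) = 8259888 / 2^10 = 516243/64 = 8066.296875

For each 5-subset S of vertices (there are C(65, 5) = 8259888 such S), let X_S = 1 if S induces a K_5 (all C(5, 2) = 10 edges present). Then P(X_S = 1) = (1/2)^10 = 1/1024. By linearity of expectation, E[# K_5] = C(65, 5) · (1/2)^10 = 8259888 / 1024 = 516243/64 = 8066.296875.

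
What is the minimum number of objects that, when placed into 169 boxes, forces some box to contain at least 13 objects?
n = (13 − 1)·169 + 1 = 2029

By the generalised pigeonhole principle, to guarantee some box contains ≥ r objects we need more than (r − 1) · k objects total. Threshold: n = (r − 1) · k + 1. With r = 13 and k = 169: n = 12 · 169 + 1 = 2028 + 1 = 2029. For n = 2028 = 12 · 169, we can put exactly 12 objects in every box, avoiding 13 in any single one — so 2029 is tight.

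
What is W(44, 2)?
W(44, 2) = 44 + 1 = 45

A 2-term AP is any pair of integers, so a monochromatic 2-AP exists iff some colour is used at least twice. With 44 colours, the colouring i ↦ i on {1, ..., 44} uses each colour once, avoiding any monochromatic pair, so W(44, 2) > 44. For {1, ..., 45}, pigeonhole forces two integers of the same colour, which form a monochromatic 2-AP. Hence W(44, 2) = 45.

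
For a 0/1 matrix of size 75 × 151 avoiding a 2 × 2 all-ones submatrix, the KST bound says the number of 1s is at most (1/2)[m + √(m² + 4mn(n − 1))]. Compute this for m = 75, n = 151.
z(75, 151; 2, 2) ≤ (1/2)[75 + √(75² + 4·75·151·150)] = (1/2)[75 + √6800625] = 1341.4004

Kővári–Sós–Turán: let r_1, ..., r_75 be the row sums and z = Σ r_i the total number of 1s. Each pair of columns can share at most one row with both entries 1 (else a 2×2 all-ones block appears), so Σ_i C(r_i, 2) ≤ C(151, 2) = 11325. By convexity Σ_i C(r_i, 2) ≥ 75·C(z/75, 2) = z(z − 75)/(2·75), giving z² − 75z − 75·151·150 ≤ 0 and hence z ≤ (1/2)[75 + √(5625 + 4·1698750)] = (1/2)[75 + √6800625] ≈ (1/2)(75 + 2607.8008) = 1341.4004.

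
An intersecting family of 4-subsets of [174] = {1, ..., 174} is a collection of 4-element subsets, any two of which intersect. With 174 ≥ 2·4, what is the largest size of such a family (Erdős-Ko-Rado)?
max |F| = C(173, 3) = 848046

The Erdős-Ko-Rado theorem states: for n ≥ 2k, an intersecting family of k-subsets of an n-element set has size at most C(n − 1, k − 1), with equality for 'star' families {A ⊆ [n] : |A| = k, i ∈ A} (fix an element i). For n = 174, k = 4: C(173, 3) = 848046.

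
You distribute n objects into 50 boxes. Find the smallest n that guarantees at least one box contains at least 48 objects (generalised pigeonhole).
n = (48 − 1)·50 + 1 = 2351

By the generalised pigeonhole principle, to guarantee some box contains ≥ r objects we need more than (r − 1) · k objects total. Threshold: n = (r − 1) · k + 1. With r = 48 and k = 50: n = 47 · 50 + 1 = 2350 + 1 = 2351. For n = 2350 = 47 · 50, we can put exactly 47 objects in every box, avoiding 48 in any single one — so 2351 is tight.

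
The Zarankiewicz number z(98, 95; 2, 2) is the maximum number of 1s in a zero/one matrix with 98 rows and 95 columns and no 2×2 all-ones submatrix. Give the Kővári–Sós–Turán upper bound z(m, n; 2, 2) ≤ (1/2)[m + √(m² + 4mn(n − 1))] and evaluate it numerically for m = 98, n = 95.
z(98, 95; 2, 2) ≤ (1/2)[98 + √(98² + 4·98·95·94)] = (1/2)[98 + √3510164] = 985.7716

Kővári–Sós–Turán: let r_1, ..., r_98 be the row sums and z = Σ r_i the total number of 1s. Each pair of columns can share at most one row with both entries 1 (else a 2×2 all-ones block appears), so Σ_i C(r_i, 2) ≤ C(95, 2) = 4465. By convexity Σ_i C(r_i, 2) ≥ 98·C(z/98, 2) = z(z − 98)/(2·98), giving z² − 98z − 98·95·94 ≤ 0 and hence z ≤ (1/2)[98 + √(9604 + 4·875140)] = (1/2)[98 + √3510164] ≈ (1/2)(98 + 1873.5432) = 985.7716.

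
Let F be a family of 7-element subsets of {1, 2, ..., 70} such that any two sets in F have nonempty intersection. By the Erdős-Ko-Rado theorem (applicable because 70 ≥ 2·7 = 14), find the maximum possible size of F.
max |F| = C(69, 6) = 119877472

The Erdős-Ko-Rado theorem states: for n ≥ 2k, an intersecting family of k-subsets of an n-element set has size at most C(n − 1, k − 1), with equality for 'star' families {A ⊆ [n] : |A| = k, i ∈ A} (fix an element i). For n = 70, k = 7: C(69, 6) = 119877472.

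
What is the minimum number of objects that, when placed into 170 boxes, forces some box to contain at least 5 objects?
n = (5 − 1)·170 + 1 = 681

By the generalised pigeonhole principle, to guarantee some box contains ≥ r objects we need more than (r − 1) · k objects total. Threshold: n = (r − 1) · k + 1. With r = 5 and k = 170: n = 4 · 170 + 1 = 680 + 1 = 681. For n = 680 = 4 · 170, we can put exactly 4 objects in every box, avoiding 5 in any single one — so 681 is tight.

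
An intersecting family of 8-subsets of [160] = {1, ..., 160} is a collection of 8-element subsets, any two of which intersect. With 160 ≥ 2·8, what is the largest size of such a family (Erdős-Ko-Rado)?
max |F| = C(159, 7) = 445853084391

Erdős-Ko-Rado (1961): when n ≥ 2k, max |F| = C(n−1, k−1). The bound is attained by the star {A : i ∈ A} for any fixed i ∈ [n]. Here C(160−1, 8−1) = C(159, 7) = 445853084391.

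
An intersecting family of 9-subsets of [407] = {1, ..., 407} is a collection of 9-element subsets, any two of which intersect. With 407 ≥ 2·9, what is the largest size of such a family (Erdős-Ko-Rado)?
max |F| = C(406, 8) = 17082453897995850

Erdős-Ko-Rado (1961): when n ≥ 2k, max |F| = C(n−1, k−1). The bound is attained by the star {A : i ∈ A} for any fixed i ∈ [n]. Here C(407−1, 9−1) = C(406, 8) = 17082453897995850.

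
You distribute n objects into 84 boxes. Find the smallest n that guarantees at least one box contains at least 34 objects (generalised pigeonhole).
n = (34 − 1)·84 + 1 = 2773

By the generalised pigeonhole principle, to guarantee some box contains ≥ r objects we need more than (r − 1) · k objects total. Threshold: n = (r − 1) · k + 1. With r = 34 and k = 84: n = 33 · 84 + 1 = 2772 + 1 = 2773. For n = 2772 = 33 · 84, we can put exactly 33 objects in every box, avoiding 34 in any single one — so 2773 is tight.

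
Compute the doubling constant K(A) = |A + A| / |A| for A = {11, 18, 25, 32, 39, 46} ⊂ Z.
K = |A + A| / |A| = 11/6

Enumerate A + A = {a + b : a, b ∈ A}. With |A| = 6, there are |A|^2 = 36 ordered sum pairs; collecting distinct values, A + A = {22, 29, 36, 43, 50, 57, 64, 71, 78, 85, 92}, so |A + A| = 11. Thus K = 11/6. Here |A + A| = 2|A| − 1 = 11, the minimum possible — so K = 11/6 is minimal, which holds iff A is an arithmetic progression.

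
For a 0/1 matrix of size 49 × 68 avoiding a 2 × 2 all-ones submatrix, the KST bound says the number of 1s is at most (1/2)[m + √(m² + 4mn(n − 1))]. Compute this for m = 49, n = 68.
z(49, 68; 2, 2) ≤ (1/2)[49 + √(49² + 4·49·68·67)] = (1/2)[49 + √895377] = 497.6218

Kővári–Sós–Turán: let r_1, ..., r_49 be the row sums and z = Σ r_i the total number of 1s. Each pair of columns can share at most one row with both entries 1 (else a 2×2 all-ones block appears), so Σ_i C(r_i, 2) ≤ C(68, 2) = 2278. By convexity Σ_i C(r_i, 2) ≥ 49·C(z/49, 2) = z(z − 49)/(2·49), giving z² − 49z − 49·68·67 ≤ 0 and hence z ≤ (1/2)[49 + √(2401 + 4·223244)] = (1/2)[49 + √895377] ≈ (1/2)(49 + 946.2436) = 497.6218.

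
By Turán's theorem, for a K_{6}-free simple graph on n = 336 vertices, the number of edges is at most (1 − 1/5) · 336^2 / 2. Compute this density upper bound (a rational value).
Turán density bound = (4/5) · 336^2/2 = 225792/5 ≈ 45158.4

Turán's theorem: ex(n, K_{r+1}) is achieved by the complete r-partite Turán graph T(n, r) with parts as balanced as possible, and is at most (1 − 1/r) · n^2/2. For r = 5, n = 336: the density bound is (4/5) · 112896/2 = 225792/5 ≈ 45158.4. The integer-valued extremum is e(T(336, 5)) = 45158, which is strictly less than the density bound 225792/5 since 5 ∤ 336 (the parts of T(336, 5) cannot all be equal).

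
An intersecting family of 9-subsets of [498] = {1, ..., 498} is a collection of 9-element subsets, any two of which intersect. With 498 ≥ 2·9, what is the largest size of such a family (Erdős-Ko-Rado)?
max |F| = C(497, 8) = 87244746248830170

The Erdős-Ko-Rado theorem states: for n ≥ 2k, an intersecting family of k-subsets of an n-element set has size at most C(n − 1, k − 1), with equality for 'star' families {A ⊆ [n] : |A| = k, i ∈ A} (fix an element i). For n = 498, k = 9: C(497, 8) = 87244746248830170.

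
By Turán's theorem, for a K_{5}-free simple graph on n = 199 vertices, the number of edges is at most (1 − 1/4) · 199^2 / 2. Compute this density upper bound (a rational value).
Turán density bound = (3/4) · 199^2/2 = 118803/8 ≈ 14850.375

Turán's theorem: ex(n, K_{r+1}) is achieved by the complete r-partite Turán graph T(n, r) with parts as balanced as possible, and is at most (1 − 1/r) · n^2/2. For r = 4, n = 199: the density bound is (3/4) · 39601/2 = 118803/8 ≈ 14850.375. The integer-valued extremum is e(T(199, 4)) = 14850, which is strictly less than the density bound 118803/8 since 4 ∤ 199 (the parts of T(199, 4) cannot all be equal).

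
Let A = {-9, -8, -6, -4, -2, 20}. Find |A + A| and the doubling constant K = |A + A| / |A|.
K = |A + A| / |A| = 18/6 = 3

Enumerate A + A = {a + b : a, b ∈ A}. With |A| = 6, there are |A|^2 = 36 ordered sum pairs; collecting distinct values, A + A = {-18, -17, -16, -15, -14, -13, -12, -11, -10, -8, -6, -4, 11, 12, 14, 16, 18, 40}, so |A + A| = 18. Thus K = 18/6 = 3. For comparison, the minimum possible |A + A| over all 6-element sets is 2·6 − 1 = 11 (so min K = 11/6), attained only by arithmetic progressions.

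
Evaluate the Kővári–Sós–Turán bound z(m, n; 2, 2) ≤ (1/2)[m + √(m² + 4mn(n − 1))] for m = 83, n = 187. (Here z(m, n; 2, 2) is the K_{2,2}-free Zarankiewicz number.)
z(83, 187; 2, 2) ≤ (1/2)[83 + √(83² + 4·83·187·186)] = (1/2)[83 + √11554513] = 1741.0965

Kővári–Sós–Turán: let r_1, ..., r_83 be the row sums and z = Σ r_i the total number of 1s. Each pair of columns can share at most one row with both entries 1 (else a 2×2 all-ones block appears), so Σ_i C(r_i, 2) ≤ C(187, 2) = 17391. By convexity Σ_i C(r_i, 2) ≥ 83·C(z/83, 2) = z(z − 83)/(2·83), giving z² − 83z − 83·187·186 ≤ 0 and hence z ≤ (1/2)[83 + √(6889 + 4·2886906)] = (1/2)[83 + √11554513] ≈ (1/2)(83 + 3399.193) = 1741.0965.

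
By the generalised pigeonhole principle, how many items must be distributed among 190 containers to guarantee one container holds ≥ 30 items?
n = (30 − 1)·190 + 1 = 5511

By the generalised pigeonhole principle, to guarantee some box contains ≥ r objects we need more than (r − 1) · k objects total. Threshold: n = (r − 1) · k + 1. With r = 30 and k = 190: n = 29 · 190 + 1 = 5510 + 1 = 5511. For n = 5510 = 29 · 190, we can put exactly 29 objects in every box, avoiding 30 in any single one — so 5511 is tight.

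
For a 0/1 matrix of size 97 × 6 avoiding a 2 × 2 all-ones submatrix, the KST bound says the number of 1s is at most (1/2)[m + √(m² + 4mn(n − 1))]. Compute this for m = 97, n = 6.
z(97, 6; 2, 2) ≤ (1/2)[97 + √(97² + 4·97·6·5)] = (1/2)[97 + √21049] = 121.0414

Kővári–Sós–Turán: let r_1, ..., r_97 be the row sums and z = Σ r_i the total number of 1s. Each pair of columns can share at most one row with both entries 1 (else a 2×2 all-ones block appears), so Σ_i C(r_i, 2) ≤ C(6, 2) = 15. By convexity Σ_i C(r_i, 2) ≥ 97·C(z/97, 2) = z(z − 97)/(2·97), giving z² − 97z − 97·6·5 ≤ 0 and hence z ≤ (1/2)[97 + √(9409 + 4·2910)] = (1/2)[97 + √21049] ≈ (1/2)(97 + 145.0827) = 121.0414.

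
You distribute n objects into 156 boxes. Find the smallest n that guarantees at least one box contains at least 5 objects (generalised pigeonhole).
n = (5 − 1)·156 + 1 = 625

By the generalised pigeonhole principle, to guarantee some box contains ≥ r objects we need more than (r − 1) · k objects total. Threshold: n = (r − 1) · k + 1. With r = 5 and k = 156: n = 4 · 156 + 1 = 624 + 1 = 625. For n = 624 = 4 · 156, we can put exactly 4 objects in every box, avoiding 5 in any single one — so 625 is tight.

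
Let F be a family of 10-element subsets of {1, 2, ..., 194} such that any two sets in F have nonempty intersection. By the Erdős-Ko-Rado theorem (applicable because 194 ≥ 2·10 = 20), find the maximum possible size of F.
max |F| = C(193, 9) = 847282830030120

Erdős-Ko-Rado (1961): when n ≥ 2k, max |F| = C(n−1, k−1). The bound is attained by the star {A : i ∈ A} for any fixed i ∈ [n]. Here C(194−1, 10−1) = C(193, 9) = 847282830030120.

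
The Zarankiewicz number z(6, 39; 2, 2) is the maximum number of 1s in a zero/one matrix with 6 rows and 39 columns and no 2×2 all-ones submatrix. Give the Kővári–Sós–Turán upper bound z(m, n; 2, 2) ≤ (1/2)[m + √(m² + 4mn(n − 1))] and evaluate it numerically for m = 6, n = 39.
z(6, 39; 2, 2) ≤ (1/2)[6 + √(6² + 4·6·39·38)] = (1/2)[6 + √35604] = 97.3451

Kővári–Sós–Turán: let r_1, ..., r_6 be the row sums and z = Σ r_i the total number of 1s. Each pair of columns can share at most one row with both entries 1 (else a 2×2 all-ones block appears), so Σ_i C(r_i, 2) ≤ C(39, 2) = 741. By convexity Σ_i C(r_i, 2) ≥ 6·C(z/6, 2) = z(z − 6)/(2·6), giving z² − 6z − 6·39·38 ≤ 0 and hence z ≤ (1/2)[6 + √(36 + 4·8892)] = (1/2)[6 + √35604] ≈ (1/2)(6 + 188.6902) = 97.3451.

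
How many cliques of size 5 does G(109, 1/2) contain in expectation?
E[# K_5] = C(109, 5) · (1/2)^C(5, 2) = 116828271 / 2^10 ≈ 114090.108398

For each 5-subset S of vertices (there are C(109, 5) = 116828271 such S), let X_S = 1 if S induces a K_5 (all C(5, 2) = 10 edges present). Then P(X_S = 1) = (1/2)^10 = 1/1024. By linearity of expectation, E[# K_5] = C(109, 5) · (1/2)^10 = 116828271 / 1024 ≈ 114090.108398.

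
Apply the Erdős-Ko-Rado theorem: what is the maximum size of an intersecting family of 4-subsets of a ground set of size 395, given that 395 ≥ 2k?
max |F| = C(394, 3) = 10116344

Erdős-Ko-Rado (1961): when n ≥ 2k, max |F| = C(n−1, k−1). The bound is attained by the star {A : i ∈ A} for any fixed i ∈ [n]. Here C(395−1, 4−1) = C(394, 3) = 10116344.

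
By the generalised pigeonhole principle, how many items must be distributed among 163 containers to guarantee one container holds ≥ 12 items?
n = (12 − 1)·163 + 1 = 1794

By the generalised pigeonhole principle, to guarantee some box contains ≥ r objects we need more than (r − 1) · k objects total. Threshold: n = (r − 1) · k + 1. With r = 12 and k = 163: n = 11 · 163 + 1 = 1793 + 1 = 1794. For n = 1793 = 11 · 163, we can put exactly 11 objects in every box, avoiding 12 in any single one — so 1794 is tight.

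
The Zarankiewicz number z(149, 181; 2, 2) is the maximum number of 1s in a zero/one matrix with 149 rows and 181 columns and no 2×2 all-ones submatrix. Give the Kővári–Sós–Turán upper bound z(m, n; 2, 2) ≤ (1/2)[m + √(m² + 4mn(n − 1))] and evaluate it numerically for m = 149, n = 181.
z(149, 181; 2, 2) ≤ (1/2)[149 + √(149² + 4·149·181·180)] = (1/2)[149 + √19439881] = 2279.034

Kővári–Sós–Turán: let r_1, ..., r_149 be the row sums and z = Σ r_i the total number of 1s. Each pair of columns can share at most one row with both entries 1 (else a 2×2 all-ones block appears), so Σ_i C(r_i, 2) ≤ C(181, 2) = 16290. By convexity Σ_i C(r_i, 2) ≥ 149·C(z/149, 2) = z(z − 149)/(2·149), giving z² − 149z − 149·181·180 ≤ 0 and hence z ≤ (1/2)[149 + √(22201 + 4·4854420)] = (1/2)[149 + √19439881] ≈ (1/2)(149 + 4409.068) = 2279.034.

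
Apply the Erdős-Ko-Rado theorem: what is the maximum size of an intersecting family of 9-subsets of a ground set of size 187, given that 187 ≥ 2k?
max |F| = C(186, 8) = 30500612508015

The Erdős-Ko-Rado theorem states: for n ≥ 2k, an intersecting family of k-subsets of an n-element set has size at most C(n − 1, k − 1), with equality for 'star' families {A ⊆ [n] : |A| = k, i ∈ A} (fix an element i). For n = 187, k = 9: C(186, 8) = 30500612508015.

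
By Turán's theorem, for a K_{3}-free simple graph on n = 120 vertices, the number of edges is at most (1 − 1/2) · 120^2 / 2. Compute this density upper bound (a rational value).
Turán density bound = (1/2) · 120^2/2 = 3600

Turán's theorem: ex(n, K_{r+1}) is achieved by the complete r-partite Turán graph T(n, r) with parts as balanced as possible, and is at most (1 − 1/r) · n^2/2. For r = 2, n = 120: the density bound is (1/2) · 14400/2 = 3600. Since 2 ∣ 120, the Turán graph T(120, 2) has parts of equal size 60, and its edge count e(T(120, 2)) = 3600 attains the density bound exactly.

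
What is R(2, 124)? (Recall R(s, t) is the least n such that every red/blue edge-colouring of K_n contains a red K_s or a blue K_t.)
R(2, 124) = 124

R(2, k) = k for all k ≥ 2: in a 2-colouring of K_k, either some edge is red (a red K_2) or all edges are blue (a blue K_k). And K_{123} coloured all-blue has no blue K_124, so R(2, 124) > 123. Hence R(2, 124) = 124.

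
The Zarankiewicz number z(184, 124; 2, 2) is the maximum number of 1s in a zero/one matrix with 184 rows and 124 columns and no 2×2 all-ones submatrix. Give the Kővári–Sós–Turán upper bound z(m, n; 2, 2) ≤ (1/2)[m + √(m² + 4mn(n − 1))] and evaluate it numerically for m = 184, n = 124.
z(184, 124; 2, 2) ≤ (1/2)[184 + √(184² + 4·184·124·123)] = (1/2)[184 + √11259328] = 1769.7461

Kővári–Sós–Turán: let r_1, ..., r_184 be the row sums and z = Σ r_i the total number of 1s. Each pair of columns can share at most one row with both entries 1 (else a 2×2 all-ones block appears), so Σ_i C(r_i, 2) ≤ C(124, 2) = 7626. By convexity Σ_i C(r_i, 2) ≥ 184·C(z/184, 2) = z(z − 184)/(2·184), giving z² − 184z − 184·124·123 ≤ 0 and hence z ≤ (1/2)[184 + √(33856 + 4·2806368)] = (1/2)[184 + √11259328] ≈ (1/2)(184 + 3355.4922) = 1769.7461.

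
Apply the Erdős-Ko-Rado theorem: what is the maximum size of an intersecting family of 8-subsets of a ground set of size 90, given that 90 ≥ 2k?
max |F| = C(89, 7) = 6890268572

The Erdős-Ko-Rado theorem states: for n ≥ 2k, an intersecting family of k-subsets of an n-element set has size at most C(n − 1, k − 1), with equality for 'star' families {A ⊆ [n] : |A| = k, i ∈ A} (fix an element i). For n = 90, k = 8: C(89, 7) = 6890268572.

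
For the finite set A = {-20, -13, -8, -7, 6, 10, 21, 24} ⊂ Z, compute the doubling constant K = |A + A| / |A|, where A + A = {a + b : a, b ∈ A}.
K = |A + A| / |A| = 34/8 = 17/4

Enumerate A + A = {a + b : a, b ∈ A}. With |A| = 8, there are |A|^2 = 64 ordered sum pairs; collecting distinct values, A + A = {-40, -33, -28, -27, -26, -21, -20, -16, -15, -14, -10, -7, -3, -2, -1, 1, 2, 3, 4, 8, 11, 12, 13, 14, 16, 17, 20, 27, 30, 31, 34, 42, 45, 48}, so |A + A| = 34. Thus K = 34/8 = 17/4. For comparison, the minimum possible |A + A| over all 8-element sets is 2·8 − 1 = 15 (so min K = 15/8), attained only by arithmetic progressions.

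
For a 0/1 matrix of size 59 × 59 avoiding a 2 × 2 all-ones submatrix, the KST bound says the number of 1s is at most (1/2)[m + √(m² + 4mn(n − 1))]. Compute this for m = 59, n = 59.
z(59, 59; 2, 2) ≤ (1/2)[59 + √(59² + 4·59·59·58)] = (1/2)[59 + √811073] = 479.798

Kővári–Sós–Turán: let r_1, ..., r_59 be the row sums and z = Σ r_i the total number of 1s. Each pair of columns can share at most one row with both entries 1 (else a 2×2 all-ones block appears), so Σ_i C(r_i, 2) ≤ C(59, 2) = 1711. By convexity Σ_i C(r_i, 2) ≥ 59·C(z/59, 2) = z(z − 59)/(2·59), giving z² − 59z − 59·59·58 ≤ 0 and hence z ≤ (1/2)[59 + √(3481 + 4·201898)] = (1/2)[59 + √811073] ≈ (1/2)(59 + 900.5959) = 479.798.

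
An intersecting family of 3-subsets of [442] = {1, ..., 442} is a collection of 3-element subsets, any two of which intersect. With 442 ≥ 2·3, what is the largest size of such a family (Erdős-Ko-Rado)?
max |F| = C(441, 2) = 97020

Erdős-Ko-Rado (1961): when n ≥ 2k, max |F| = C(n−1, k−1). The bound is attained by the star {A : i ∈ A} for any fixed i ∈ [n]. Here C(442−1, 3−1) = C(441, 2) = 97020.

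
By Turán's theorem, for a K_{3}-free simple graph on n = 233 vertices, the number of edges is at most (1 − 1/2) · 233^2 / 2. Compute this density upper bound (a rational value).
Turán density bound = (1/2) · 233^2/2 = 54289/4 ≈ 13572.25

Turán's theorem: ex(n, K_{r+1}) is achieved by the complete r-partite Turán graph T(n, r) with parts as balanced as possible, and is at most (1 − 1/r) · n^2/2. For r = 2, n = 233: the density bound is (1/2) · 54289/2 = 54289/4 ≈ 13572.25. The integer-valued extremum is e(T(233, 2)) = 13572, which is strictly less than the density bound 54289/4 since 2 ∤ 233 (the parts of T(233, 2) cannot all be equal).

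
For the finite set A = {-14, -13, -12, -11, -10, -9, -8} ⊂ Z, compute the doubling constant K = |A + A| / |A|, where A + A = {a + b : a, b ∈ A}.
K = |A + A| / |A| = 13/7

Enumerate A + A = {a + b : a, b ∈ A}. With |A| = 7, there are |A|^2 = 49 ordered sum pairs; collecting distinct values, A + A = {-28, -27, -26, -25, -24, -23, -22, -21, -20, -19, -18, -17, -16}, so |A + A| = 13. Thus K = 13/7. Here |A + A| = 2|A| − 1 = 13, the minimum possible — so K = 13/7 is minimal, which holds iff A is an arithmetic progression.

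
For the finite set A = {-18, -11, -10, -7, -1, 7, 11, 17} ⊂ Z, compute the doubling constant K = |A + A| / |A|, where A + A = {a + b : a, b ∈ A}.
K = |A + A| / |A| = 32/8 = 4

Enumerate A + A = {a + b : a, b ∈ A}. With |A| = 8, there are |A|^2 = 64 ordered sum pairs; collecting distinct values, A + A = {-36, -29, -28, -25, -22, -21, -20, -19, -18, -17, -14, -12, -11, -8, -7, -4, -3, -2, -1, 0, 1, 4, 6, 7, 10, 14, 16, 18, 22, 24, 28, 34}, so |A + A| = 32. Thus K = 32/8 = 4. For comparison, the minimum possible |A + A| over all 8-element sets is 2·8 − 1 = 15 (so min K = 15/8), attained only by arithmetic progressions.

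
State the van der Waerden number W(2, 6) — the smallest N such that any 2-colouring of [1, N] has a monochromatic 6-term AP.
W(2, 6) = 1132

This is a classical value, W(2, 6) = 1132, established by combining an explicit 2-colouring of {1, ..., 1131} with no monochromatic 6-AP (giving the lower bound W(2, 6) > 1131) and a finite case analysis / exhaustive computer search showing every 2-colouring of {1, ..., 1132} has such an AP.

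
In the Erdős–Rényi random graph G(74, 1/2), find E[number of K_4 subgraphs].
E[# K_4] = C(74, 4) · (1/2)^C(4, 2) = 1150626 / 2^6 = 575313/32 = 17978.53125

For each 4-subset S of vertices (there are C(74, 4) = 1150626 such S), let X_S = 1 if S induces a K_4 (all C(4, 2) = 6 edges present). Then P(X_S = 1) = (1/2)^6 = 1/64. By linearity of expectation, E[# K_4] = C(74, 4) · (1/2)^6 = 1150626 / 64 = 575313/32 = 17978.53125.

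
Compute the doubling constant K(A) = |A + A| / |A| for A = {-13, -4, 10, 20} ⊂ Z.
K = |A + A| / |A| = 10/4 = 5/2

Enumerate A + A = {a + b : a, b ∈ A}. With |A| = 4, there are |A|^2 = 16 ordered sum pairs; collecting distinct values, A + A = {-26, -17, -8, -3, 6, 7, 16, 20, 30, 40}, so |A + A| = 10. Thus K = 10/4 = 5/2. For comparison, the minimum possible |A + A| over all 4-element sets is 2·4 − 1 = 7 (so min K = 7/4), attained only by arithmetic progressions.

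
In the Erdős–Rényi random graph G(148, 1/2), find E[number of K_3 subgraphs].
E[# K_3] = C(148, 3) · (1/2)^C(3, 2) = 529396 / 2^3 = 132349/2 = 66174.5

For each 3-subset S of vertices (there are C(148, 3) = 529396 such S), let X_S = 1 if S induces a K_3 (all C(3, 2) = 3 edges present). Then P(X_S = 1) = (1/2)^3 = 1/8. By linearity of expectation, E[# K_3] = C(148, 3) · (1/2)^3 = 529396 / 8 = 132349/2 = 66174.5.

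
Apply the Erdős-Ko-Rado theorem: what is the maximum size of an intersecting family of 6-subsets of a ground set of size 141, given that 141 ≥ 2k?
max |F| = C(140, 5) = 416965528

The Erdős-Ko-Rado theorem states: for n ≥ 2k, an intersecting family of k-subsets of an n-element set has size at most C(n − 1, k − 1), with equality for 'star' families {A ⊆ [n] : |A| = k, i ∈ A} (fix an element i). For n = 141, k = 6: C(140, 5) = 416965528.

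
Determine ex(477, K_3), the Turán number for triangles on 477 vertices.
ex(477, K_3) = ⌊477^2/4⌋ = 56882

Mantel (1907): a triangle-free graph on n vertices has at most ⌊n^2/4⌋ edges, with equality for the complete bipartite graph K_{⌊n/2⌋, ⌈n/2⌉}. For n = 477: ⌊477^2/4⌋ = ⌊227529/4⌋ = 56882. The extremal graph is K_{238, 239}, which has 238·239 = 56882 edges.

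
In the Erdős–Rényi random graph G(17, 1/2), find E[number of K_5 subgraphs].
E[# K_5] = C(17, 5) · (1/2)^C(5, 2) = 6188 / 2^10 = 1547/256 ≈ 6.042969

For each 5-subset S of vertices (there are C(17, 5) = 6188 such S), let X_S = 1 if S induces a K_5 (all C(5, 2) = 10 edges present). Then P(X_S = 1) = (1/2)^10 = 1/1024. By linearity of expectation, E[# K_5] = C(17, 5) · (1/2)^10 = 6188 / 1024 = 1547/256 ≈ 6.042969.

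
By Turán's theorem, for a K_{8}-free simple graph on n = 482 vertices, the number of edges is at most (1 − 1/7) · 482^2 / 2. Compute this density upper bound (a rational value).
Turán density bound = (6/7) · 482^2/2 = 696972/7 ≈ 99567.4286

Turán's theorem: ex(n, K_{r+1}) is achieved by the complete r-partite Turán graph T(n, r) with parts as balanced as possible, and is at most (1 − 1/r) · n^2/2. For r = 7, n = 482: the density bound is (6/7) · 232324/2 = 696972/7 ≈ 99567.4286. The integer-valued extremum is e(T(482, 7)) = 99567, which is strictly less than the density bound 696972/7 since 7 ∤ 482 (the parts of T(482, 7) cannot all be equal).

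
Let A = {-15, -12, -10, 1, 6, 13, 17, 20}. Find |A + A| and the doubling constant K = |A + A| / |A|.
K = |A + A| / |A| = 31/8

Enumerate A + A = {a + b : a, b ∈ A}. With |A| = 8, there are |A|^2 = 64 ordered sum pairs; collecting distinct values, A + A = {-30, -27, -25, -24, -22, -20, -14, -11, -9, -6, -4, -2, 1, 2, 3, 5, 7, 8, 10, 12, 14, 18, 19, 21, 23, 26, 30, 33, 34, 37, 40}, so |A + A| = 31. Thus K = 31/8. For comparison, the minimum possible |A + A| over all 8-element sets is 2·8 − 1 = 15 (so min K = 15/8), attained only by arithmetic progressions.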